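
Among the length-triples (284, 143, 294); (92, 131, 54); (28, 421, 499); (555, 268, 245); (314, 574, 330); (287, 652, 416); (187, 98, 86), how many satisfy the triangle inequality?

(143,284,294): 143+284 > 294 → valid
(54,92,131): 54+92 > 131 → valid
(28,421,499): 28+421 ≤ 499 → not valid
(245,268,555): 245+268 ≤ 555 → not valid
(314,330,574): 314+330 > 574 → valid
(287,416,652): 287+416 > 652 → valid
(86,98,187): 86+98 ≤ 187 → not valid
4 of the 7 triples form a triangle.

4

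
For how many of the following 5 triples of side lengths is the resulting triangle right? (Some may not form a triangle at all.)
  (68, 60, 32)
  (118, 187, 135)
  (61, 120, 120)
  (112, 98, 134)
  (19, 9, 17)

1

(68,60,32): 32²+60² = 4624 = 68² → right
(118,187,135): 118²+135² = 32149 < 34969 = 187² → obtuse
(61,120,120): 61²+120² = 18121 > 14400 = 120² → acute
(112,98,134): 98²+112² = 22148 > 17956 = 134² → acute
(19,9,17): 9²+17² = 370 > 361 = 19² → acute
1 of the 5 is right.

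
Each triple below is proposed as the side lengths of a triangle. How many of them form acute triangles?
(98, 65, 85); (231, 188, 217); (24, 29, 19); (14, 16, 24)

(98,65,85): 65²+85² = 11450 > 9604 = 98² → acute
(231,188,217): 188²+217² = 82433 > 53361 = 231² → acute
(24,29,19): 19²+24² = 937 > 841 = 29² → acute
(14,16,24): 14²+16² = 452 < 576 = 24² → obtuse
3 of the 4 are acute.

3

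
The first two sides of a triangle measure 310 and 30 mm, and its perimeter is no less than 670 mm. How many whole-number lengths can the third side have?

Triangle inequality: 280 < x < 340. Perimeter ≥ 670 gives x ≥ 670 − 310 − 30 = 330.
So 330 ≤ x < 340; integers 330 through 339: 10 values.

10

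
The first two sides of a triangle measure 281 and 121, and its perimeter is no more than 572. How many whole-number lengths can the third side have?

Triangle inequality: 160 < x < 402. Perimeter ≤ 572 gives x ≤ 572 − 281 − 121 = 170.
So 160 < x ≤ 170; integers 161 through 170: 10 values.

10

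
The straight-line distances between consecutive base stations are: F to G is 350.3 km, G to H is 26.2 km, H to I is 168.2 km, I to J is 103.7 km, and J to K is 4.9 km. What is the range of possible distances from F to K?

The maximum is all hops collinear in one direction: 350.3 + 26.2 + 168.2 + 103.7 + 4.9 = 653.3.
The longest hop is 350.3; the others sum to 303.0. Folding the others back against it leaves at least 350.3 − 303.0 = 47.3.

47.3 ≤ FK ≤ 653.3 km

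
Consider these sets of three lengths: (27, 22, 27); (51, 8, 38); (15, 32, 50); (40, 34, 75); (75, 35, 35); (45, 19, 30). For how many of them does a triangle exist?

(22,27,27): 22+27 > 27 → valid
(8,38,51): 8+38 ≤ 51 → not valid
(15,32,50): 15+32 ≤ 50 → not valid
(34,40,75): 34+40 ≤ 75 → not valid
(35,35,75): 35+35 ≤ 75 → not valid
(19,30,45): 19+30 > 45 → valid
2 of the 6 triples form a triangle.

2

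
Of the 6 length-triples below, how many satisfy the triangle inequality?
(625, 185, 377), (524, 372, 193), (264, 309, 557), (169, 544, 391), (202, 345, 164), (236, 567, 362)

5

(185,377,625): 185+377 ≤ 625 → not valid
(193,372,524): 193+372 > 524 → valid
(264,309,557): 264+309 > 557 → valid
(169,391,544): 169+391 > 544 → valid
(164,202,345): 164+202 > 345 → valid
(236,362,567): 236+362 > 567 → valid
5 of the 6 triples form a triangle.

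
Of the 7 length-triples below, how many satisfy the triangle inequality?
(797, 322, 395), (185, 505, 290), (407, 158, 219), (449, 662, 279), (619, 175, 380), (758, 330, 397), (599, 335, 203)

(322,395,797): 322+395 ≤ 797 → not valid
(185,290,505): 185+290 ≤ 505 → not valid
(158,219,407): 158+219 ≤ 407 → not valid
(279,449,662): 279+449 > 662 → valid
(175,380,619): 175+380 ≤ 619 → not valid
(330,397,758): 330+397 ≤ 758 → not valid
(203,335,599): 203+335 ≤ 599 → not valid
1 of the 7 triples forms a triangle.

1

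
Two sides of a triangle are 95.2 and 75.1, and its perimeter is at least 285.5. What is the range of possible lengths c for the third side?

115.2 ≤ c < 170.3

Triangle inequality alone gives 20.1 < c < 170.3.
The perimeter condition gives c ≥ 285.5 − 95.2 − 75.1 = 115.2.
Intersecting the two: 115.2 ≤ c < 170.3.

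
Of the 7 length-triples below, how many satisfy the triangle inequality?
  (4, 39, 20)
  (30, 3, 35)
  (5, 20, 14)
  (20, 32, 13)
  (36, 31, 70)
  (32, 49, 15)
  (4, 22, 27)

(4,20,39): 4+20 ≤ 39 → not valid
(3,30,35): 3+30 ≤ 35 → not valid
(5,14,20): 5+14 ≤ 20 → not valid
(13,20,32): 13+20 > 32 → valid
(31,36,70): 31+36 ≤ 70 → not valid
(15,32,49): 15+32 ≤ 49 → not valid
(4,22,27): 4+22 ≤ 27 → not valid
1 of the 7 triples forms a triangle.

1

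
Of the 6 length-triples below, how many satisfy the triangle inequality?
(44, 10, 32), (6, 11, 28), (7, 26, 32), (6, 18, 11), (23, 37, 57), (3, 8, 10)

(10,32,44): 10+32 ≤ 44 → not valid
(6,11,28): 6+11 ≤ 28 → not valid
(7,26,32): 7+26 > 32 → valid
(6,11,18): 6+11 ≤ 18 → not valid
(23,37,57): 23+37 > 57 → valid
(3,8,10): 3+8 > 10 → valid
3 of the 6 triples form a triangle.

3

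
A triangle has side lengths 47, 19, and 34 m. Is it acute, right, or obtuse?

obtuse

Compare the square of the longest side to the sum of squares of the other two: 19² + 34² = 1517 < 2209 = 47².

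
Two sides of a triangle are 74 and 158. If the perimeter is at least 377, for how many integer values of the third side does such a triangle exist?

87

Triangle inequality: 84 < x < 232. Perimeter ≥ 377 gives x ≥ 377 − 74 − 158 = 145.
So 145 ≤ x < 232; integers 145 through 231: 87 values.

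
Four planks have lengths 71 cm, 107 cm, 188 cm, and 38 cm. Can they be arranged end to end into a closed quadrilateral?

A quadrilateral exists iff every side is shorter than the sum of the others — equivalently, the longest side is less than the sum of the rest.
Longest side 188 < 216 (sum of the remaining 3), so yes.

Yes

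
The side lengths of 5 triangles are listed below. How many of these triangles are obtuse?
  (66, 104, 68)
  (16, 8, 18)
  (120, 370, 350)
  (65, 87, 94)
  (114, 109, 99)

2

(66,104,68): 66²+68² = 8980 < 10816 = 104² → obtuse
(16,8,18): 8²+16² = 320 < 324 = 18² → obtuse
(120,370,350): 120²+350² = 136900 = 370² → right
(65,87,94): 65²+87² = 11794 > 8836 = 94² → acute
(114,109,99): 99²+109² = 21682 > 12996 = 114² → acute
2 of the 5 are obtuse.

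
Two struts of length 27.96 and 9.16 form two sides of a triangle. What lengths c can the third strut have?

18.80 < c < 37.12

By the triangle inequality, c must be less than 27.96 + 9.16 = 37.12 and greater than |27.96 − 9.16| = 18.80.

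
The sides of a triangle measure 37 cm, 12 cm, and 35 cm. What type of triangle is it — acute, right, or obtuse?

Compare the square of the longest side to the sum of squares of the other two: 12² + 35² = 1369 = 37².

right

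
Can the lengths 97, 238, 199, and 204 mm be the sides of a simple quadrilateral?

Yes

A quadrilateral exists iff every side is shorter than the sum of the others — equivalently, the longest side is less than the sum of the rest.
Longest side 238 < 500 (sum of the remaining 3), so yes.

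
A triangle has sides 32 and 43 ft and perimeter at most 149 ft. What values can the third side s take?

Triangle inequality alone gives 11 < s < 75.
The perimeter condition gives s ≤ 149 − 32 − 43 = 74.
Intersecting the two: 11 < s ≤ 74.

11 < s ≤ 74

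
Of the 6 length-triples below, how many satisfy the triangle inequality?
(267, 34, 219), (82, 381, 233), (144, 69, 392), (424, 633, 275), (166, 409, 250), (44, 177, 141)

3

(34,219,267): 34+219 ≤ 267 → not valid
(82,233,381): 82+233 ≤ 381 → not valid
(69,144,392): 69+144 ≤ 392 → not valid
(275,424,633): 275+424 > 633 → valid
(166,250,409): 166+250 > 409 → valid
(44,141,177): 44+141 > 177 → valid
3 of the 6 triples form a triangle.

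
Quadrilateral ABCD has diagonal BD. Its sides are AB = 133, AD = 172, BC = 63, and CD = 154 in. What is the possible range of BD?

91 < BD < 217

From triangle ABD: |133 − 172| < BD < 133 + 172, i.e. 39 < BD < 305.
From triangle CBD: 91 < BD < 217.
Both must hold, so BD lies in the intersection.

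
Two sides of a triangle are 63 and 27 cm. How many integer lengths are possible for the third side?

53

The third side lies in the open interval (36, 90).
Integers from 37 to 89 inclusive: 89 − 37 + 1 = 53.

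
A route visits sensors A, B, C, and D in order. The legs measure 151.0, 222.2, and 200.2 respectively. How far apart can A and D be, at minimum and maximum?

The maximum is all hops collinear in one direction: 151.0 + 222.2 + 200.2 = 573.4.
The longest hop is 222.2; the others sum to 351.2. Since 222.2 ≤ 351.2, the path can fold back on itself completely, so the minimum distance is 0.

0 ≤ AD ≤ 573.4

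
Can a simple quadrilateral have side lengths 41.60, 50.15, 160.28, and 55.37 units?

No

For a quadrilateral, each side must be shorter than the sum of the others.
Here the longest side is 160.28, but the remaining 3 sides sum to only 147.12.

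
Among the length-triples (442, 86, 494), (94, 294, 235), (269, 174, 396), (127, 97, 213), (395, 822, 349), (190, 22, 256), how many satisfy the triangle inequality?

4

(86,442,494): 86+442 > 494 → valid
(94,235,294): 94+235 > 294 → valid
(174,269,396): 174+269 > 396 → valid
(97,127,213): 97+127 > 213 → valid
(349,395,822): 349+395 ≤ 822 → not valid
(22,190,256): 22+190 ≤ 256 → not valid
4 of the 6 triples form a triangle.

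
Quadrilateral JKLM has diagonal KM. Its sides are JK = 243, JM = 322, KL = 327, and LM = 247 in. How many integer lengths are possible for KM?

From triangle JKM: 79 < KM < 565.
From triangle LKM: 80 < KM < 574.
Intersection: 80 < KM < 565, so integers 81 through 564: 484 values.

484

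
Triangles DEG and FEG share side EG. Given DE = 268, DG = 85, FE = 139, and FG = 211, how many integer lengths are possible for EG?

From triangle DEG: 183 < EG < 353.
From triangle FEG: 72 < EG < 350.
Intersection: 183 < EG < 350, so integers 184 through 349: 166 values.

166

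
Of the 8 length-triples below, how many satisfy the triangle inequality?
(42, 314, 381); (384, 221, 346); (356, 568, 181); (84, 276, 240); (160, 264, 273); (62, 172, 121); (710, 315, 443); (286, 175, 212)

(42,314,381): 42+314 ≤ 381 → not valid
(221,346,384): 221+346 > 384 → valid
(181,356,568): 181+356 ≤ 568 → not valid
(84,240,276): 84+240 > 276 → valid
(160,264,273): 160+264 > 273 → valid
(62,121,172): 62+121 > 172 → valid
(315,443,710): 315+443 > 710 → valid
(175,212,286): 175+212 > 286 → valid
6 of the 8 triples form a triangle.

6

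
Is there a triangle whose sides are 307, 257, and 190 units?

Yes

The longest side is 307, and the other two sum to 447.
Since 447 > 307, the triangle inequality holds.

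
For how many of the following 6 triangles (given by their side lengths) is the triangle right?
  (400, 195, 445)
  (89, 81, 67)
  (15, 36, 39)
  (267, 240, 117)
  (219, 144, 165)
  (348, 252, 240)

5

(400,195,445): 195²+400² = 198025 = 445² → right
(89,81,67): 67²+81² = 11050 > 7921 = 89² → acute
(15,36,39): 15²+36² = 1521 = 39² → right
(267,240,117): 117²+240² = 71289 = 267² → right
(219,144,165): 144²+165² = 47961 = 219² → right
(348,252,240): 240²+252² = 121104 = 348² → right
5 of the 6 are right.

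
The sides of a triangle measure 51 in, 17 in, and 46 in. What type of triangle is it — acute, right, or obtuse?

Compare the square of the longest side to the sum of squares of the other two: 17² + 46² = 2405 < 2601 = 51².

obtuse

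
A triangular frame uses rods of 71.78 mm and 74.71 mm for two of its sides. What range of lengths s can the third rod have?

By the triangle inequality, s must be less than 71.78 + 74.71 = 146.49 and greater than |71.78 − 74.71| = 2.93.

2.93 < s < 146.49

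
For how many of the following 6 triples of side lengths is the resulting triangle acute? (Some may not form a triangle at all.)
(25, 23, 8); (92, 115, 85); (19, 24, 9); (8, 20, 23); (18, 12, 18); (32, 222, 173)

2

(25,23,8): 8²+23² = 593 < 625 = 25² → obtuse
(92,115,85): 85²+92² = 15689 > 13225 = 115² → acute
(19,24,9): 9²+19² = 442 < 576 = 24² → obtuse
(8,20,23): 8²+20² = 464 < 529 = 23² → obtuse
(18,12,18): 12²+18² = 468 > 324 = 18² → acute
(32,222,173): 32+173 ≤ 222, not a triangle
2 of the 6 are acute.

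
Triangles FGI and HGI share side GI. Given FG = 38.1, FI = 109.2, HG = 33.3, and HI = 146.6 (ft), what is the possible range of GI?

113.3 < GI < 147.3

From triangle FGI: |38.1 − 109.2| < GI < 38.1 + 109.2, i.e. 71.1 < GI < 147.3.
From triangle HGI: 113.3 < GI < 179.9.
Both must hold, so GI lies in the intersection.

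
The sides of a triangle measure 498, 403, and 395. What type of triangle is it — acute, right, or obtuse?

acute

Compare the square of the longest side to the sum of squares of the other two: 395² + 403² = 318434 > 248004 = 498².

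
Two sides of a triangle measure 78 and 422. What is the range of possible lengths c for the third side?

By the triangle inequality, c must be less than 78 + 422 = 500 and greater than |78 − 422| = 344.

344 < c < 500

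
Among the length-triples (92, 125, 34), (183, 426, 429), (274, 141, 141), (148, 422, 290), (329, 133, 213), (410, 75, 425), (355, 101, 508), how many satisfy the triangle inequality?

6

(34,92,125): 34+92 > 125 → valid
(183,426,429): 183+426 > 429 → valid
(141,141,274): 141+141 > 274 → valid
(148,290,422): 148+290 > 422 → valid
(133,213,329): 133+213 > 329 → valid
(75,410,425): 75+410 > 425 → valid
(101,355,508): 101+355 ≤ 508 → not valid
6 of the 7 triples form a triangle.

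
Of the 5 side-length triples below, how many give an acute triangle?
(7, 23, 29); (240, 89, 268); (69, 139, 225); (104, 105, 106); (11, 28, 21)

(7,23,29): 7²+23² = 578 < 841 = 29² → obtuse
(240,89,268): 89²+240² = 65521 < 71824 = 268² → obtuse
(69,139,225): 69+139 ≤ 225, not a triangle
(104,105,106): 104²+105² = 21841 > 11236 = 106² → acute
(11,28,21): 11²+21² = 562 < 784 = 28² → obtuse
1 of the 5 is acute.

1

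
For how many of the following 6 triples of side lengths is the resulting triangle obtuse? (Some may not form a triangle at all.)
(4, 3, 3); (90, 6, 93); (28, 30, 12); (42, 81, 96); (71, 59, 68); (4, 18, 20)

(4,3,3): 3²+3² = 18 > 16 = 4² → acute
(90,6,93): 6²+90² = 8136 < 8649 = 93² → obtuse
(28,30,12): 12²+28² = 928 > 900 = 30² → acute
(42,81,96): 42²+81² = 8325 < 9216 = 96² → obtuse
(71,59,68): 59²+68² = 8105 > 5041 = 71² → acute
(4,18,20): 4²+18² = 340 < 400 = 20² → obtuse
3 of the 6 are obtuse.

3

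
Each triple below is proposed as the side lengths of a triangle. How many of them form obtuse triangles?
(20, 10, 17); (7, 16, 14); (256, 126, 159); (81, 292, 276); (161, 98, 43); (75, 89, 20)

5

(20,10,17): 10²+17² = 389 < 400 = 20² → obtuse
(7,16,14): 7²+14² = 245 < 256 = 16² → obtuse
(256,126,159): 126²+159² = 41157 < 65536 = 256² → obtuse
(81,292,276): 81²+276² = 82737 < 85264 = 292² → obtuse
(161,98,43): 43+98 ≤ 161, not a triangle
(75,89,20): 20²+75² = 6025 < 7921 = 89² → obtuse
5 of the 6 are obtuse.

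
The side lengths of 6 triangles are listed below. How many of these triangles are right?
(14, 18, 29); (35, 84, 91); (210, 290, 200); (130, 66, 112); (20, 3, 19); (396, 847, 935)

4

(14,18,29): 14²+18² = 520 < 841 = 29² → obtuse
(35,84,91): 35²+84² = 8281 = 91² → right
(210,290,200): 200²+210² = 84100 = 290² → right
(130,66,112): 66²+112² = 16900 = 130² → right
(20,3,19): 3²+19² = 370 < 400 = 20² → obtuse
(396,847,935): 396²+847² = 874225 = 935² → right
4 of the 6 are right.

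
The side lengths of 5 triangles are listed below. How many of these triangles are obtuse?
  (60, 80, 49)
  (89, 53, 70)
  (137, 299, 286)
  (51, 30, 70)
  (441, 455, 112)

3

(60,80,49): 49²+60² = 6001 < 6400 = 80² → obtuse
(89,53,70): 53²+70² = 7709 < 7921 = 89² → obtuse
(137,299,286): 137²+286² = 100565 > 89401 = 299² → acute
(51,30,70): 30²+51² = 3501 < 4900 = 70² → obtuse
(441,455,112): 112²+441² = 207025 = 455² → right
3 of the 5 are obtuse.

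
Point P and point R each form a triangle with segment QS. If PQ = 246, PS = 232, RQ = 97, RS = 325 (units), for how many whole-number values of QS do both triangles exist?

From triangle PQS: 14 < QS < 478.
From triangle RQS: 228 < QS < 422.
Intersection: 228 < QS < 422, so integers 229 through 421: 193 values.

193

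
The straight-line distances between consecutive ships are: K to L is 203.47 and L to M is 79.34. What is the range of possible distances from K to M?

By the triangle inequality, |203.47 − 79.34| ≤ KM ≤ 203.47 + 79.34.

124.13 ≤ KM ≤ 282.81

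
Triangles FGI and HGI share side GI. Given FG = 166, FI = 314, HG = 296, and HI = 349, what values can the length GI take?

148 < GI < 480

From triangle FGI: |166 − 314| < GI < 166 + 314, i.e. 148 < GI < 480.
From triangle HGI: 53 < GI < 645.
Both must hold, so GI lies in the intersection.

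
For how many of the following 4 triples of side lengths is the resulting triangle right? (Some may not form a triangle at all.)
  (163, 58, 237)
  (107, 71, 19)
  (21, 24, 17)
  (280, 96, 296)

(163,58,237): 58+163 ≤ 237, not a triangle
(107,71,19): 19+71 ≤ 107, not a triangle
(21,24,17): 17²+21² = 730 > 576 = 24² → acute
(280,96,296): 96²+280² = 87616 = 296² → right
1 of the 4 is right.

1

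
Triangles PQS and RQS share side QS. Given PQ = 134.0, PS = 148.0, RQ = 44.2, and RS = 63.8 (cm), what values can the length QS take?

From triangle PQS: |134.0 − 148.0| < QS < 134.0 + 148.0, i.e. 14.0 < QS < 282.0.
From triangle RQS: 19.6 < QS < 108.0.
Both must hold, so QS lies in the intersection.

19.6 < QS < 108.0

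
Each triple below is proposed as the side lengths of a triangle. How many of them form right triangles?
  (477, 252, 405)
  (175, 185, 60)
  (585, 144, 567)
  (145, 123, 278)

(477,252,405): 252²+405² = 227529 = 477² → right
(175,185,60): 60²+175² = 34225 = 185² → right
(585,144,567): 144²+567² = 342225 = 585² → right
(145,123,278): 123+145 ≤ 278, not a triangle
3 of the 4 are right.

3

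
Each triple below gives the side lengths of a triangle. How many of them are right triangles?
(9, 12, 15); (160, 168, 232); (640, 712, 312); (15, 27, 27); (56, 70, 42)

(9,12,15): 9²+12² = 225 = 15² → right
(160,168,232): 160²+168² = 53824 = 232² → right
(640,712,312): 312²+640² = 506944 = 712² → right
(15,27,27): 15²+27² = 954 > 729 = 27² → acute
(56,70,42): 42²+56² = 4900 = 70² → right
4 of the 5 are right.

4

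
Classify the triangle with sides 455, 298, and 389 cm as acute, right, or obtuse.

Compare the square of the longest side to the sum of squares of the other two: 298² + 389² = 240125 > 207025 = 455².

acute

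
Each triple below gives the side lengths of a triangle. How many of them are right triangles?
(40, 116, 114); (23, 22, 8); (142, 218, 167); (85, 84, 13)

(40,116,114): 40²+114² = 14596 > 13456 = 116² → acute
(23,22,8): 8²+22² = 548 > 529 = 23² → acute
(142,218,167): 142²+167² = 48053 > 47524 = 218² → acute
(85,84,13): 13²+84² = 7225 = 85² → right
1 of the 4 is right.

1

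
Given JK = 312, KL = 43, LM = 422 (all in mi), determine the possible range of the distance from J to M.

The maximum is all hops collinear in one direction: 312 + 43 + 422 = 777.
The longest hop is 422; the others sum to 355. Folding the others back against it leaves at least 422 − 355 = 67.

67 ≤ JM ≤ 777 mi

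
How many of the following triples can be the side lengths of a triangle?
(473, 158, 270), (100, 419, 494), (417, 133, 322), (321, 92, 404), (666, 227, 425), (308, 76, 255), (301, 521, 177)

4

(158,270,473): 158+270 ≤ 473 → not valid
(100,419,494): 100+419 > 494 → valid
(133,322,417): 133+322 > 417 → valid
(92,321,404): 92+321 > 404 → valid
(227,425,666): 227+425 ≤ 666 → not valid
(76,255,308): 76+255 > 308 → valid
(177,301,521): 177+301 ≤ 521 → not valid
4 of the 7 triples form a triangle.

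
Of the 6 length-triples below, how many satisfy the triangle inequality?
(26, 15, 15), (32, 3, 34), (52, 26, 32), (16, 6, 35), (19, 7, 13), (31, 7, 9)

(15,15,26): 15+15 > 26 → valid
(3,32,34): 3+32 > 34 → valid
(26,32,52): 26+32 > 52 → valid
(6,16,35): 6+16 ≤ 35 → not valid
(7,13,19): 7+13 > 19 → valid
(7,9,31): 7+9 ≤ 31 → not valid
4 of the 6 triples form a triangle.

4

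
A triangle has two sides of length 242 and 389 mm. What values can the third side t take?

By the triangle inequality, t must be less than 242 + 389 = 631 and greater than |242 − 389| = 147.

147 < t < 631 (mm)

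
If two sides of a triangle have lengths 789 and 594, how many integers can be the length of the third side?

The third side lies in the open interval (195, 1383).
Integers from 196 to 1382 inclusive: 1382 − 196 + 1 = 1187.

1187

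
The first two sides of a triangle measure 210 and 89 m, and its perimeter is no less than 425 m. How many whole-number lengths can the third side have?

173

Triangle inequality: 121 < x < 299. Perimeter ≥ 425 gives x ≥ 425 − 210 − 89 = 126.
So 126 ≤ x < 299; integers 126 through 298: 173 values.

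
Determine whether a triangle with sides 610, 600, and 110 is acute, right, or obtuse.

Compare the square of the longest side to the sum of squares of the other two: 110² + 600² = 372100 = 610².

right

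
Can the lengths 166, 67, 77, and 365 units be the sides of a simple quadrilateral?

No

For a quadrilateral, each side must be shorter than the sum of the others.
Here the longest side is 365, but the remaining 3 sides sum to only 310.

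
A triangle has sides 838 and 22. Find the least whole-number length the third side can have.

The third side must be strictly greater than |838 − 22| = 816.
The smallest integer above 816 is 817.

817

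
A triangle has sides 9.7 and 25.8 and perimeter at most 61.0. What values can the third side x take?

Triangle inequality alone gives 16.1 < x < 35.5.
The perimeter condition gives x ≤ 61.0 − 9.7 − 25.8 = 25.5.
Intersecting the two: 16.1 < x ≤ 25.5.

16.1 < x ≤ 25.5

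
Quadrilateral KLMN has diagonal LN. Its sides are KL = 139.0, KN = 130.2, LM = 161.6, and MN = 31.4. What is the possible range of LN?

From triangle KLN: |139.0 − 130.2| < LN < 139.0 + 130.2, i.e. 8.8 < LN < 269.2.
From triangle MLN: 130.2 < LN < 193.0.
Both must hold, so LN lies in the intersection.

130.2 < LN < 193.0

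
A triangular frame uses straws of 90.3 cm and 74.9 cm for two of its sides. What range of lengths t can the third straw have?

By the triangle inequality, t must be less than 90.3 + 74.9 = 165.2 and greater than |90.3 − 74.9| = 15.4.

15.4 < t < 165.2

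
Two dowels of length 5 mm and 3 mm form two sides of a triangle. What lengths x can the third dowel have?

By the triangle inequality, x must be less than 5 + 3 = 8 and greater than |5 − 3| = 2.

2 < x < 8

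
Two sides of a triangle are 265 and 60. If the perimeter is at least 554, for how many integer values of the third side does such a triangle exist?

Triangle inequality: 205 < x < 325. Perimeter ≥ 554 gives x ≥ 554 − 265 − 60 = 229.
So 229 ≤ x < 325; integers 229 through 324: 96 values.

96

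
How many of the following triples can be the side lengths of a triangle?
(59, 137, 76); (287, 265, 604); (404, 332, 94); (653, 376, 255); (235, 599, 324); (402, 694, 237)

(59,76,137): 59+76 ≤ 137 → not valid
(265,287,604): 265+287 ≤ 604 → not valid
(94,332,404): 94+332 > 404 → valid
(255,376,653): 255+376 ≤ 653 → not valid
(235,324,599): 235+324 ≤ 599 → not valid
(237,402,694): 237+402 ≤ 694 → not valid
1 of the 6 triples forms a triangle.

1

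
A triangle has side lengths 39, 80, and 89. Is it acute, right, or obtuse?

right

Compare the square of the longest side to the sum of squares of the other two: 39² + 80² = 7921 = 89².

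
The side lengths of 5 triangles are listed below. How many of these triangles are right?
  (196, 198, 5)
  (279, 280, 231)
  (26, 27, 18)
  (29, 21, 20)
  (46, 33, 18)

1

(196,198,5): 5²+196² = 38441 < 39204 = 198² → obtuse
(279,280,231): 231²+279² = 131202 > 78400 = 280² → acute
(26,27,18): 18²+26² = 1000 > 729 = 27² → acute
(29,21,20): 20²+21² = 841 = 29² → right
(46,33,18): 18²+33² = 1413 < 2116 = 46² → obtuse
1 of the 5 is right.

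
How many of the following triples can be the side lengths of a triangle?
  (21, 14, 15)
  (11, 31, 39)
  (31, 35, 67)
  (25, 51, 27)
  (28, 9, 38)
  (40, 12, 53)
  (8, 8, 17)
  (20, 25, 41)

(14,15,21): 14+15 > 21 → valid
(11,31,39): 11+31 > 39 → valid
(31,35,67): 31+35 ≤ 67 → not valid
(25,27,51): 25+27 > 51 → valid
(9,28,38): 9+28 ≤ 38 → not valid
(12,40,53): 12+40 ≤ 53 → not valid
(8,8,17): 8+8 ≤ 17 → not valid
(20,25,41): 20+25 > 41 → valid
4 of the 8 triples form a triangle.

4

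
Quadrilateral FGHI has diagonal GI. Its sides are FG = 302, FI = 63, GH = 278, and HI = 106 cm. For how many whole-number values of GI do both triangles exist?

From triangle FGI: 239 < GI < 365.
From triangle HGI: 172 < GI < 384.
Intersection: 239 < GI < 365, so integers 240 through 364: 125 values.

125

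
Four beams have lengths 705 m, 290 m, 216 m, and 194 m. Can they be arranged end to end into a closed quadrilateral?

For a quadrilateral, each side must be shorter than the sum of the others.
Here the longest side is 705, but the remaining 3 sides sum to only 700.

No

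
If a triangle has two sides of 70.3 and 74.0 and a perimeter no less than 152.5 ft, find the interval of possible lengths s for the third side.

Triangle inequality alone gives 3.7 < s < 144.3.
The perimeter condition gives s ≥ 152.5 − 70.3 − 74.0 = 8.2.
Intersecting the two: 8.2 ≤ s < 144.3.

8.2 ≤ s < 144.3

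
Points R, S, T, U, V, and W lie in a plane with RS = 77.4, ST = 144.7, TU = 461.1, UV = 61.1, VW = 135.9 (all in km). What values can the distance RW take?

The maximum is all hops collinear in one direction: 77.4 + 144.7 + 461.1 + 61.1 + 135.9 = 880.2.
The longest hop is 461.1; the others sum to 419.1. Folding the others back against it leaves at least 461.1 − 419.1 = 42.0.

42.0 ≤ RW ≤ 880.2 km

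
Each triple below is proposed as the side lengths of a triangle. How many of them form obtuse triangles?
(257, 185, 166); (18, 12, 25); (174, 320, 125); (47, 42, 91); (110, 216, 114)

3

(257,185,166): 166²+185² = 61781 < 66049 = 257² → obtuse
(18,12,25): 12²+18² = 468 < 625 = 25² → obtuse
(174,320,125): 125+174 ≤ 320, not a triangle
(47,42,91): 42+47 ≤ 91, not a triangle
(110,216,114): 110²+114² = 25096 < 46656 = 216² → obtuse
3 of the 5 are obtuse.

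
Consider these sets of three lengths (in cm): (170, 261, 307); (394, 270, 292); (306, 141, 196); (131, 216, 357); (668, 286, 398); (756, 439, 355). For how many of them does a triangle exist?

(170,261,307): 170+261 > 307 → valid
(270,292,394): 270+292 > 394 → valid
(141,196,306): 141+196 > 306 → valid
(131,216,357): 131+216 ≤ 357 → not valid
(286,398,668): 286+398 > 668 → valid
(355,439,756): 355+439 > 756 → valid
5 of the 6 triples form a triangle.

5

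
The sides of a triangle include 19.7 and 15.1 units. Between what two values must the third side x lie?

By the triangle inequality, x must be less than 19.7 + 15.1 = 34.8 and greater than |19.7 − 15.1| = 4.6.

4.6 < x < 34.8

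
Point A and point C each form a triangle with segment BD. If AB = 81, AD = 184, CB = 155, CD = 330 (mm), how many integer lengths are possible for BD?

From triangle ABD: 103 < BD < 265.
From triangle CBD: 175 < BD < 485.
Intersection: 175 < BD < 265, so integers 176 through 264: 89 values.

89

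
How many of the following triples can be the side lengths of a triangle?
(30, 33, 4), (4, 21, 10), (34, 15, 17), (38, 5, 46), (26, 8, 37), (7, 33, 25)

1

(4,30,33): 4+30 > 33 → valid
(4,10,21): 4+10 ≤ 21 → not valid
(15,17,34): 15+17 ≤ 34 → not valid
(5,38,46): 5+38 ≤ 46 → not valid
(8,26,37): 8+26 ≤ 37 → not valid
(7,25,33): 7+25 ≤ 33 → not valid
1 of the 6 triples forms a triangle.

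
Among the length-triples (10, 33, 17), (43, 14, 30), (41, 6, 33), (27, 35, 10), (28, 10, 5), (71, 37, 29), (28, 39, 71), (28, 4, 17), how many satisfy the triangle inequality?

(10,17,33): 10+17 ≤ 33 → not valid
(14,30,43): 14+30 > 43 → valid
(6,33,41): 6+33 ≤ 41 → not valid
(10,27,35): 10+27 > 35 → valid
(5,10,28): 5+10 ≤ 28 → not valid
(29,37,71): 29+37 ≤ 71 → not valid
(28,39,71): 28+39 ≤ 71 → not valid
(4,17,28): 4+17 ≤ 28 → not valid
2 of the 8 triples form a triangle.

2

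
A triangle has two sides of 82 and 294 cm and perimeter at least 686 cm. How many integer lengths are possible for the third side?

66

Triangle inequality: 212 < x < 376. Perimeter ≥ 686 gives x ≥ 686 − 82 − 294 = 310.
So 310 ≤ x < 376; integers 310 through 375: 66 values.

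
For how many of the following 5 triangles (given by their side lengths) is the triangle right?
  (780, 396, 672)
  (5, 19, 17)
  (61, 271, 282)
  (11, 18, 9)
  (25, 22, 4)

1

(780,396,672): 396²+672² = 608400 = 780² → right
(5,19,17): 5²+17² = 314 < 361 = 19² → obtuse
(61,271,282): 61²+271² = 77162 < 79524 = 282² → obtuse
(11,18,9): 9²+11² = 202 < 324 = 18² → obtuse
(25,22,4): 4²+22² = 500 < 625 = 25² → obtuse
1 of the 5 is right.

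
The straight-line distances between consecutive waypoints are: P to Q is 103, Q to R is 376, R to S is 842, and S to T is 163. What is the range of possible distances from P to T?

The maximum is all hops collinear in one direction: 103 + 376 + 842 + 163 = 1484.
The longest hop is 842; the others sum to 642. Folding the others back against it leaves at least 842 − 642 = 200.

200 ≤ PT ≤ 1484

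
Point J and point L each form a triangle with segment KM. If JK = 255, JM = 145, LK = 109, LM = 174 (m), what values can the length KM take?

From triangle JKM: |255 − 145| < KM < 255 + 145, i.e. 110 < KM < 400.
From triangle LKM: 65 < KM < 283.
Both must hold, so KM lies in the intersection.

110 < KM < 283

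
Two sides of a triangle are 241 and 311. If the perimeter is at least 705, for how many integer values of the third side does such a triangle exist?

Triangle inequality: 70 < x < 552. Perimeter ≥ 705 gives x ≥ 705 − 241 − 311 = 153.
So 153 ≤ x < 552; integers 153 through 551: 399 values.

399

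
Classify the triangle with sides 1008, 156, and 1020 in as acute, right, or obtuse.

Compare the square of the longest side to the sum of squares of the other two: 156² + 1008² = 1040400 = 1020².

right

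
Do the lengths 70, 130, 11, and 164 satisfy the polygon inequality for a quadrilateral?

Yes

A quadrilateral exists iff every side is shorter than the sum of the others — equivalently, the longest side is less than the sum of the rest.
Longest side 164 < 211 (sum of the remaining 3), so yes.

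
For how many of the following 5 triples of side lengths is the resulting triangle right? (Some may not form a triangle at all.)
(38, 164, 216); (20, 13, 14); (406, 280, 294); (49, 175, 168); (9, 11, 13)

2

(38,164,216): 38+164 ≤ 216, not a triangle
(20,13,14): 13²+14² = 365 < 400 = 20² → obtuse
(406,280,294): 280²+294² = 164836 = 406² → right
(49,175,168): 49²+168² = 30625 = 175² → right
(9,11,13): 9²+11² = 202 > 169 = 13² → acute
2 of the 5 are right.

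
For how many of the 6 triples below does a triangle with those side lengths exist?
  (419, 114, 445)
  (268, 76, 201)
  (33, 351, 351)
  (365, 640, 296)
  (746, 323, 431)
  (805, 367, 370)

(114,419,445): 114+419 > 445 → valid
(76,201,268): 76+201 > 268 → valid
(33,351,351): 33+351 > 351 → valid
(296,365,640): 296+365 > 640 → valid
(323,431,746): 323+431 > 746 → valid
(367,370,805): 367+370 ≤ 805 → not valid
5 of the 6 triples form a triangle.

5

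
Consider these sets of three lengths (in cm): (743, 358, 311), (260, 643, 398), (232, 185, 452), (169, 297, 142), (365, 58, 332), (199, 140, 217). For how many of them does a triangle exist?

4

(311,358,743): 311+358 ≤ 743 → not valid
(260,398,643): 260+398 > 643 → valid
(185,232,452): 185+232 ≤ 452 → not valid
(142,169,297): 142+169 > 297 → valid
(58,332,365): 58+332 > 365 → valid
(140,199,217): 140+199 > 217 → valid
4 of the 6 triples form a triangle.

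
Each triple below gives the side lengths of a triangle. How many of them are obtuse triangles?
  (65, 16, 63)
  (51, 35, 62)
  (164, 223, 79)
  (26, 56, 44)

3

(65,16,63): 16²+63² = 4225 = 65² → right
(51,35,62): 35²+51² = 3826 < 3844 = 62² → obtuse
(164,223,79): 79²+164² = 33137 < 49729 = 223² → obtuse
(26,56,44): 26²+44² = 2612 < 3136 = 56² → obtuse
3 of the 4 are obtuse.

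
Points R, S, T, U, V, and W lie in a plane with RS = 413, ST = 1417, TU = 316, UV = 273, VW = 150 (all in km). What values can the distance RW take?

The maximum is all hops collinear in one direction: 413 + 1417 + 316 + 273 + 150 = 2569.
The longest hop is 1417; the others sum to 1152. Folding the others back against it leaves at least 1417 − 1152 = 265.

265 ≤ RW ≤ 2569 km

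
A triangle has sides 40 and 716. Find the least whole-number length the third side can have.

677

The third side must be strictly greater than |40 − 716| = 676.
The smallest integer above 676 is 677.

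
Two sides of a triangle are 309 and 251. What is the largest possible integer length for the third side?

559

The third side must be strictly less than 309 + 251 = 560.
The largest integer below 560 is 559.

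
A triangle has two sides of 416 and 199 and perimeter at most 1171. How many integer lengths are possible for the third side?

339

Triangle inequality: 217 < x < 615. Perimeter ≤ 1171 gives x ≤ 1171 − 416 − 199 = 556.
So 217 < x ≤ 556; integers 218 through 556: 339 values.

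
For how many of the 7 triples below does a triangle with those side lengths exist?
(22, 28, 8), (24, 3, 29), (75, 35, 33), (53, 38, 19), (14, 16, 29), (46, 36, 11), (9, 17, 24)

(8,22,28): 8+22 > 28 → valid
(3,24,29): 3+24 ≤ 29 → not valid
(33,35,75): 33+35 ≤ 75 → not valid
(19,38,53): 19+38 > 53 → valid
(14,16,29): 14+16 > 29 → valid
(11,36,46): 11+36 > 46 → valid
(9,17,24): 9+17 > 24 → valid
5 of the 7 triples form a triangle.

5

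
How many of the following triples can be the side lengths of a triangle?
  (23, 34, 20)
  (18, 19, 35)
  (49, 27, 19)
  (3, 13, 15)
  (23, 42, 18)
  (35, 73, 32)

(20,23,34): 20+23 > 34 → valid
(18,19,35): 18+19 > 35 → valid
(19,27,49): 19+27 ≤ 49 → not valid
(3,13,15): 3+13 > 15 → valid
(18,23,42): 18+23 ≤ 42 → not valid
(32,35,73): 32+35 ≤ 73 → not valid
3 of the 6 triples form a triangle.

3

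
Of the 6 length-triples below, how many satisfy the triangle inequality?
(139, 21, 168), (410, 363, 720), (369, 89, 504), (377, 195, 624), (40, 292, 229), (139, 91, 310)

1

(21,139,168): 21+139 ≤ 168 → not valid
(363,410,720): 363+410 > 720 → valid
(89,369,504): 89+369 ≤ 504 → not valid
(195,377,624): 195+377 ≤ 624 → not valid
(40,229,292): 40+229 ≤ 292 → not valid
(91,139,310): 91+139 ≤ 310 → not valid
1 of the 6 triples forms a triangle.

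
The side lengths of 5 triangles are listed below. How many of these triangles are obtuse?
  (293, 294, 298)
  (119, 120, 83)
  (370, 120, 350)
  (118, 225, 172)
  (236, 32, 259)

2

(293,294,298): 293²+294² = 172285 > 88804 = 298² → acute
(119,120,83): 83²+119² = 21050 > 14400 = 120² → acute
(370,120,350): 120²+350² = 136900 = 370² → right
(118,225,172): 118²+172² = 43508 < 50625 = 225² → obtuse
(236,32,259): 32²+236² = 56720 < 67081 = 259² → obtuse
2 of the 5 are obtuse.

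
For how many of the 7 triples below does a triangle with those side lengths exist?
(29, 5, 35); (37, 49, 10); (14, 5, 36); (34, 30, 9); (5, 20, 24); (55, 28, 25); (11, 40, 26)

2

(5,29,35): 5+29 ≤ 35 → not valid
(10,37,49): 10+37 ≤ 49 → not valid
(5,14,36): 5+14 ≤ 36 → not valid
(9,30,34): 9+30 > 34 → valid
(5,20,24): 5+20 > 24 → valid
(25,28,55): 25+28 ≤ 55 → not valid
(11,26,40): 11+26 ≤ 40 → not valid
2 of the 7 triples form a triangle.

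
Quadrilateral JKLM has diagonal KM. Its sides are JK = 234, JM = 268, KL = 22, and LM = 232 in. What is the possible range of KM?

210 < KM < 254

From triangle JKM: |234 − 268| < KM < 234 + 268, i.e. 34 < KM < 502.
From triangle LKM: 210 < KM < 254.
Both must hold, so KM lies in the intersection.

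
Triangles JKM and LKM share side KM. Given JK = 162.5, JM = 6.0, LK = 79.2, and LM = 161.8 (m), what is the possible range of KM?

156.5 < KM < 168.5

From triangle JKM: |162.5 − 6.0| < KM < 162.5 + 6.0, i.e. 156.5 < KM < 168.5.
From triangle LKM: 82.6 < KM < 241.0.
Both must hold, so KM lies in the intersection.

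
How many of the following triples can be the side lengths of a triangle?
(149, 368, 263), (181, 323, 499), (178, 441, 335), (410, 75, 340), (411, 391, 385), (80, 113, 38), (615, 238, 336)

6

(149,263,368): 149+263 > 368 → valid
(181,323,499): 181+323 > 499 → valid
(178,335,441): 178+335 > 441 → valid
(75,340,410): 75+340 > 410 → valid
(385,391,411): 385+391 > 411 → valid
(38,80,113): 38+80 > 113 → valid
(238,336,615): 238+336 ≤ 615 → not valid
6 of the 7 triples form a triangle.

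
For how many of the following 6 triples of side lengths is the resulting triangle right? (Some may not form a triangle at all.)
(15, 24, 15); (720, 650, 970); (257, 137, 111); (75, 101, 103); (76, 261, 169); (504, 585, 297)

(15,24,15): 15²+15² = 450 < 576 = 24² → obtuse
(720,650,970): 650²+720² = 940900 = 970² → right
(257,137,111): 111+137 ≤ 257, not a triangle
(75,101,103): 75²+101² = 15826 > 10609 = 103² → acute
(76,261,169): 76+169 ≤ 261, not a triangle
(504,585,297): 297²+504² = 342225 = 585² → right
2 of the 6 are right.

2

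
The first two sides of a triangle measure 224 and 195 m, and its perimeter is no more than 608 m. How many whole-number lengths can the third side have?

Triangle inequality: 29 < x < 419. Perimeter ≤ 608 gives x ≤ 608 − 224 − 195 = 189.
So 29 < x ≤ 189; integers 30 through 189: 160 values.

160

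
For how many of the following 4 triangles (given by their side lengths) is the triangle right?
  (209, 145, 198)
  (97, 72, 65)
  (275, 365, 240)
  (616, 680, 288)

(209,145,198): 145²+198² = 60229 > 43681 = 209² → acute
(97,72,65): 65²+72² = 9409 = 97² → right
(275,365,240): 240²+275² = 133225 = 365² → right
(616,680,288): 288²+616² = 462400 = 680² → right
3 of the 4 are right.

3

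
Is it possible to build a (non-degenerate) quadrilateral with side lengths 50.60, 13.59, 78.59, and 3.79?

For a quadrilateral, each side must be shorter than the sum of the others.
Here the longest side is 78.59, but the remaining 3 sides sum to only 67.98.

No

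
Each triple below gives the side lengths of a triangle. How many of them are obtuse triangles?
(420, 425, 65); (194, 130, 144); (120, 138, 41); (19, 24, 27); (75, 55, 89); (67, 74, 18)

(420,425,65): 65²+420² = 180625 = 425² → right
(194,130,144): 130²+144² = 37636 = 194² → right
(120,138,41): 41²+120² = 16081 < 19044 = 138² → obtuse
(19,24,27): 19²+24² = 937 > 729 = 27² → acute
(75,55,89): 55²+75² = 8650 > 7921 = 89² → acute
(67,74,18): 18²+67² = 4813 < 5476 = 74² → obtuse
2 of the 6 are obtuse.

2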